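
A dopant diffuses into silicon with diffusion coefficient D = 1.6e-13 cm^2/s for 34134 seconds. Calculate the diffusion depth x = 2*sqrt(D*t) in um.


Step 1: Compute D*t = 1.6e-13 * 34134 = 5.46144e-09 cm^2
Step 2: sqrt(D*t) = 7.39016e-05 cm
Step 3: x = 2 * 7.39016e-05 cm = 1.478032e-04 cm
Step 4: Convert to um (1 cm = 1e4 um): x = 1.478 um


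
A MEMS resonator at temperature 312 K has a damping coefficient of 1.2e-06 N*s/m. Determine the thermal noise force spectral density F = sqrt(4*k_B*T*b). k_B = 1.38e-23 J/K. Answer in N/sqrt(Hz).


Step 1: Compute 4 * k_B * T * b
= 4 * 1.38e-23 * 312 * 1.2e-06
= 2.0667e-26 N^2/Hz
Step 2: F_noise = sqrt(2.0667e-26)
F_noise = 1.44e-13 N/sqrt(Hz)


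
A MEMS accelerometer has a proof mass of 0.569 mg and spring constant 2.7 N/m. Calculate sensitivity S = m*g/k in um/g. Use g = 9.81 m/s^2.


Step 1: Convert mass: m = 0.569 mg = 5.69e-07 kg
Step 2: S = m * g / k = 5.69e-07 * 9.81 / 2.7
Step 3: S = 2.07e-06 m/g
Step 4: Convert to um/g: S = 2.067 um/g


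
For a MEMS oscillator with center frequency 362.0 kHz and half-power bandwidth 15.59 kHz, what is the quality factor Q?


Step 1: Q = f0 / bandwidth
Step 2: Q = 362.0 / 15.59
Q = 23.2


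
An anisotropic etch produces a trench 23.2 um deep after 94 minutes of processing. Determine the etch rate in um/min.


Step 1: Etch rate = depth / time
Step 2: rate = 23.2 / 94
rate = 0.247 um/min


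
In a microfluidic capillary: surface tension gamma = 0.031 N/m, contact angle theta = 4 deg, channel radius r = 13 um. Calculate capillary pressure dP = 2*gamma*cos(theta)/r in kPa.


Step 1: cos(4 deg) = 0.9976
Step 2: Convert r to m: r = 13e-6 m
Step 3: dP = 2 * 0.031 * 0.9976 / 13e-6 = 4757.8 Pa
Step 4: Convert Pa to kPa (divide by 1000).
dP = 4.76 kPa


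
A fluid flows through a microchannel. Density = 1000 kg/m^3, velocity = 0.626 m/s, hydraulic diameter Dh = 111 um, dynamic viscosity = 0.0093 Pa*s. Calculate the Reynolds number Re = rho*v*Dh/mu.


Step 1: Convert Dh to meters: Dh = 111e-6 m
Step 2: Re = rho * v * Dh / mu
Re = 1000 * 0.626 * 111e-6 / 0.0093
Re = 7.472


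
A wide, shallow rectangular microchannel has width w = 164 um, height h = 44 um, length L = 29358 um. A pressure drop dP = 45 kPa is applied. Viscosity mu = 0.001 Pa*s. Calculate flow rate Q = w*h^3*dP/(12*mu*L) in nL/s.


Step 1: Convert all dimensions to SI (meters).
w = 164e-6 m, h = 44e-6 m, L = 29358e-6 m, dP = 45e3 Pa
Step 2: Q = w * h^3 * dP / (12 * mu * L)
Q = 164e-6 * (44e-6)^3 * 45e3 / (12 * 0.001 * 29358e-6) = 1.78445943e-09 m^3/s
Step 3: Convert Q from m^3/s to nL/s (1 m^3 = 1e12 nL, so multiply by 1e12).
Q = 1784.459 nL/s


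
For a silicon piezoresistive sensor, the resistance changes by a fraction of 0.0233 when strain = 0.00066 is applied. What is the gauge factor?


Step 1: Identify values.
dR/R = 0.0233, strain = 0.00066
Step 2: GF = (dR/R) / strain = 0.0233 / 0.00066
GF = 35.3


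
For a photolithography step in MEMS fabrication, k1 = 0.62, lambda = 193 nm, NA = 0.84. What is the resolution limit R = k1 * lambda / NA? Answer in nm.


Step 1: Identify values: k1 = 0.62, lambda = 193 nm, NA = 0.84
Step 2: R = k1 * lambda / NA
R = 0.62 * 193 / 0.84
R = 142.5 nm


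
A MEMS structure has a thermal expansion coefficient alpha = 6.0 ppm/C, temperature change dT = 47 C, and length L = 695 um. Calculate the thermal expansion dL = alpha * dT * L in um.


Step 1: Convert CTE: alpha = 6.0 ppm/C = 6.0e-6 /C
Step 2: dL = 6.0e-6 * 47 * 695
dL = 0.196 um


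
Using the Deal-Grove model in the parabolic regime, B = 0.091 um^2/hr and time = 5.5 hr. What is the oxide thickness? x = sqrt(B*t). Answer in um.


Step 1: Compute B*t = 0.091 * 5.5 = 0.5005
Step 2: x = sqrt(0.5005)
x = 0.707 um


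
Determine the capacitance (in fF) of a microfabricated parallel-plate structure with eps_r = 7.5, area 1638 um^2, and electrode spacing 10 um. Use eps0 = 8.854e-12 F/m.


Step 1: Convert area to m^2: A = 1638e-12 m^2
Step 2: Convert gap to m: d = 10e-6 m
Step 3: C = eps0 * eps_r * A / d
C = 8.854e-12 * 7.5 * 1638e-12 / 10e-6
Step 4: Convert to fF (multiply by 1e15).
C = 10.88 fF


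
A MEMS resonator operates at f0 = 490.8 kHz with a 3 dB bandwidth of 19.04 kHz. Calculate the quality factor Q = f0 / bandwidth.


Step 1: Q = f0 / bandwidth
Step 2: Q = 490.8 / 19.04
Q = 25.8


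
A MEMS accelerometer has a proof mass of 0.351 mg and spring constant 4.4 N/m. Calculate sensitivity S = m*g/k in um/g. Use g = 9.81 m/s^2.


Step 1: Convert mass: m = 0.351 mg = 3.51e-07 kg
Step 2: S = m * g / k = 3.51e-07 * 9.81 / 4.4
Step 3: S = 7.83e-07 m/g
Step 4: Convert to um/g: S = 0.783 um/g


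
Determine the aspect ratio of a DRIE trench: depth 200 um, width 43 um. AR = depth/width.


Step 1: AR = depth / width
Step 2: AR = 200 / 43
AR = 4.7


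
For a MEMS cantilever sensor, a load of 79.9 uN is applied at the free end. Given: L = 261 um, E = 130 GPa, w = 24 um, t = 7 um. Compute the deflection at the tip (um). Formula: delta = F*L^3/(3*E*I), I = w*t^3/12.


Step 1: Calculate the second moment of area.
I = w * t^3 / 12 = 24 * 7^3 / 12 = 686.0 um^4
Step 2: Convert E to consistent units (1 GPa = 1000 uN/um^2).
E = 130 GPa = 130000 uN/um^2
Step 3: Calculate tip deflection.
delta = F * L^3 / (3 * E * I)
delta = 79.9 * 261^3 / (3 * 130000 * 686.0)
delta = 5.3098 um


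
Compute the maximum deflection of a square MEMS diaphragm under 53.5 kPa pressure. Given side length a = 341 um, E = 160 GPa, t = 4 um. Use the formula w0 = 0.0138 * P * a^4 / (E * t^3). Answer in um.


Step 1: Convert pressure to compatible units (E is in GPa, so P in GPa).
P = 53.5 kPa = 53.5e-6 GPa
Step 2: Compute numerator: 0.0138 * P * a^4.
a^4 = 341^4 = 13521270961
numerator = 0.0138 * 53.5e-6 * 13521270961 = 9.98275e+03
Step 3: Compute denominator: E * t^3 = 160 * 4^3 = 10240
Step 4: w0 = numerator / denominator = 9.98275e+03 / 10240 = 0.9749 um


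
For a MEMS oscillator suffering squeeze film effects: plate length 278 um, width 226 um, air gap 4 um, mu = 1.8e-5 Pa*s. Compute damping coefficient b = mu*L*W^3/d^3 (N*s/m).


Step 1: Convert to SI.
L = 278e-6 m, W = 226e-6 m, d = 4e-6 m
Step 2: W^3 = (226e-6)^3 = 1.15e-11 m^3
Step 3: d^3 = (4e-6)^3 = 6.40e-17 m^3
Step 4: b = 1.8e-5 * 278e-6 * 1.15e-11 / 6.40e-17
b = 9.03e-04 N*s/m


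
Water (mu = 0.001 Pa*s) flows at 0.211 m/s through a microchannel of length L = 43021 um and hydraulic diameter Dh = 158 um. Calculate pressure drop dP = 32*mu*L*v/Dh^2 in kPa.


Step 1: Convert to SI: L = 43021e-6 m, Dh = 158e-6 m
Step 2: dP = 32 * 0.001 * 43021e-6 * 0.211 / (158e-6)^2
Step 3: dP = 11635.87 Pa
Step 4: Convert to kPa: dP = 11.64 kPa


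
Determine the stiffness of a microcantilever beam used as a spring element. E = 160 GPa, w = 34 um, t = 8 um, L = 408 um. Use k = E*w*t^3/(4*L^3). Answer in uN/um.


Step 1: Convert E to consistent units (1 GPa = 1000 uN/um^2).
E = 160 GPa = 160000 uN/um^2
Step 2: Compute t^3 = 8^3 = 512
Step 3: Compute L^3 = 408^3 = 67917312
Step 4: k = 160000 * 34 * 512 / (4 * 67917312)
k = 10.2525 uN/um


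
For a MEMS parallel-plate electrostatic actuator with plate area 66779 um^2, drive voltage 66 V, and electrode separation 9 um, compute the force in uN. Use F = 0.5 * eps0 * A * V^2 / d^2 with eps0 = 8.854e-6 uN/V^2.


Step 1: Identify parameters.
eps0 = 8.854e-6 uN/V^2, A = 66779 um^2, V = 66 V, d = 9 um
Step 2: Compute V^2 = 66^2 = 4356
Step 3: Compute d^2 = 9^2 = 81
Step 4: F = 0.5 * 8.854e-6 * 66779 * 4356 / 81
F = 15.898 uN


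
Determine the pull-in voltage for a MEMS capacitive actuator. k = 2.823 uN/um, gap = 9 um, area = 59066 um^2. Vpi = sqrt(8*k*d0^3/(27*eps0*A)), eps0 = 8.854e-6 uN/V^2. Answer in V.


Step 1: Compute numerator: 8 * k * d0^3 = 8 * 2.823 * 9^3 = 16463.736
Step 2: Compute denominator: 27 * eps0 * A = 27 * 8.854e-6 * 59066 = 14.1202
Step 3: Vpi = sqrt(16463.736 / 14.1202)
Vpi = 34.15 V


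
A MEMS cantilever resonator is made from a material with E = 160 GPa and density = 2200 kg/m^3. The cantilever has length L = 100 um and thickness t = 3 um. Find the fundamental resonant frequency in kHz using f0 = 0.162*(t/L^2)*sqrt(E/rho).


Step 1: Convert units to SI.
t_SI = 3e-6 m, L_SI = 100e-6 m
Step 2: Calculate sqrt(E/rho).
sqrt(160e9 / 2200) = 8528.03 m/s
Step 3: Compute f0.
f0 = 0.162 * 3e-6 / (100e-6)^2 * 8528.03 = 414462.3 Hz = 414.46 kHz


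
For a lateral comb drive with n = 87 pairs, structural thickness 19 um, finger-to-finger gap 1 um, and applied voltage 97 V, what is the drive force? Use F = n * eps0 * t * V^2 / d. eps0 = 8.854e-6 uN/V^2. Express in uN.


Step 1: Parameters: n=87, eps0=8.854e-6 uN/V^2, t=19 um, V=97 V, d=1 um
Step 2: V^2 = 9409
Step 3: F = 87 * 8.854e-6 * 19 * 9409 / 1
F = 137.707 uN


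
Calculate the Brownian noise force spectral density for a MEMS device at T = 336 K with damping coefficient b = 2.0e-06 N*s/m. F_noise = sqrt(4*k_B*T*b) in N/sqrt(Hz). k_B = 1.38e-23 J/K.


Step 1: Compute 4 * k_B * T * b
= 4 * 1.38e-23 * 336 * 2.0e-06
= 3.7094e-26 N^2/Hz
Step 2: F_noise = sqrt(3.7094e-26)
F_noise = 1.93e-13 N/sqrt(Hz)


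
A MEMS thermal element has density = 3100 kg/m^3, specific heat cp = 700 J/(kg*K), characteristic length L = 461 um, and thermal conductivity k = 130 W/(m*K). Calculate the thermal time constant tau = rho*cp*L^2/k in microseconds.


Step 1: Convert L to m: L = 461e-6 m
Step 2: L^2 = (461e-6)^2 = 2.12521e-07 m^2
Step 3: tau = 3100 * 700 * 2.12521e-07 / 130 = 3.54746592e-03 s
Step 4: Convert to microseconds (multiply by 1e6).
tau = 3547.466 us


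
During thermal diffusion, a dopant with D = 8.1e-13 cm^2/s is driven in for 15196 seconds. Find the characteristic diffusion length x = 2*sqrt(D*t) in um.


Step 1: Compute D*t = 8.1e-13 * 15196 = 1.230876e-08 cm^2
Step 2: sqrt(D*t) = 1.10945e-04 cm
Step 3: x = 2 * 1.10945e-04 cm = 2.2189e-04 cm
Step 4: Convert to um (1 cm = 1e4 um): x = 2.219 um


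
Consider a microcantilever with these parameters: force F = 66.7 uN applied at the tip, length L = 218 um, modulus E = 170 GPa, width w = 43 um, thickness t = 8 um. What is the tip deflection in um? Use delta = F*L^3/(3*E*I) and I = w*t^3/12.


Step 1: Calculate the second moment of area.
I = w * t^3 / 12 = 43 * 8^3 / 12 = 1834.6667 um^4
Step 2: Convert E to consistent units (1 GPa = 1000 uN/um^2).
E = 170 GPa = 170000 uN/um^2
Step 3: Calculate tip deflection.
delta = F * L^3 / (3 * E * I)
delta = 66.7 * 218^3 / (3 * 170000 * 1834.6667)
delta = 0.7385 um


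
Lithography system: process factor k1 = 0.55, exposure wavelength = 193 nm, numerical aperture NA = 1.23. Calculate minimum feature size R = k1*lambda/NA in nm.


Step 1: Identify values: k1 = 0.55, lambda = 193 nm, NA = 1.23
Step 2: R = k1 * lambda / NA
R = 0.55 * 193 / 1.23
R = 86.3 nm


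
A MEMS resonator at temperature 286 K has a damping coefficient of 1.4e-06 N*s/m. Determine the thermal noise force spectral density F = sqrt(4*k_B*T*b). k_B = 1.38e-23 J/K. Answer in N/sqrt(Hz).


Step 1: Compute 4 * k_B * T * b
= 4 * 1.38e-23 * 286 * 1.4e-06
= 2.2102e-26 N^2/Hz
Step 2: F_noise = sqrt(2.2102e-26)
F_noise = 1.49e-13 N/sqrt(Hz)


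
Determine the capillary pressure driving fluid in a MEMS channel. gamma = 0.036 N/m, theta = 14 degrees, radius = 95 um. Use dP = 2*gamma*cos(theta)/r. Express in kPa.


Step 1: cos(14 deg) = 0.9703
Step 2: Convert r to m: r = 95e-6 m
Step 3: dP = 2 * 0.036 * 0.9703 / 95e-6 = 735.4 Pa
Step 4: Convert Pa to kPa (divide by 1000).
dP = 0.74 kPa


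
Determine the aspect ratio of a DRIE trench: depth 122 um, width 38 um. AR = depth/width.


Step 1: AR = depth / width
Step 2: AR = 122 / 38
AR = 3.2


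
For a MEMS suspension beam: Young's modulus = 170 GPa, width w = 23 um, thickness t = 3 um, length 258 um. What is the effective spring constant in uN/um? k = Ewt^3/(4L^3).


Step 1: Convert E to consistent units (1 GPa = 1000 uN/um^2).
E = 170 GPa = 170000 uN/um^2
Step 2: Compute t^3 = 3^3 = 27
Step 3: Compute L^3 = 258^3 = 17173512
Step 4: k = 170000 * 23 * 27 / (4 * 17173512)
k = 1.5368 uN/um


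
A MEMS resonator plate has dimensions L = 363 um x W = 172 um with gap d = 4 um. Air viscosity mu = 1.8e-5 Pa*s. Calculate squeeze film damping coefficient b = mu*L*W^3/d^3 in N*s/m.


Step 1: Convert to SI.
L = 363e-6 m, W = 172e-6 m, d = 4e-6 m
Step 2: W^3 = (172e-6)^3 = 5.09e-12 m^3
Step 3: d^3 = (4e-6)^3 = 6.40e-17 m^3
Step 4: b = 1.8e-5 * 363e-6 * 5.09e-12 / 6.40e-17
b = 5.19e-04 N*s/m


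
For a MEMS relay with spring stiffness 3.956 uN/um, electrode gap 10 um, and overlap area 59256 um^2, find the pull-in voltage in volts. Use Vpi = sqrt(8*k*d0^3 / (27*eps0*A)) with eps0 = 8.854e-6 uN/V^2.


Step 1: Compute numerator: 8 * k * d0^3 = 8 * 3.956 * 10^3 = 31648.0
Step 2: Compute denominator: 27 * eps0 * A = 27 * 8.854e-6 * 59256 = 14.165621
Step 3: Vpi = sqrt(31648.0 / 14.165621)
Vpi = 47.27 V


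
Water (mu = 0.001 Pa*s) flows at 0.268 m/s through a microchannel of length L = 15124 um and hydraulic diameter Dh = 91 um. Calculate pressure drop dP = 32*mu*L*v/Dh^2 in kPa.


Step 1: Convert to SI: L = 15124e-6 m, Dh = 91e-6 m
Step 2: dP = 32 * 0.001 * 15124e-6 * 0.268 / (91e-6)^2
Step 3: dP = 15662.77 Pa
Step 4: Convert to kPa: dP = 15.66 kPa


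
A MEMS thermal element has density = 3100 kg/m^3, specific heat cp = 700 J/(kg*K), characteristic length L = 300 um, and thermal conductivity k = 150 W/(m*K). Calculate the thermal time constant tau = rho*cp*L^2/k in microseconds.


Step 1: Convert L to m: L = 300e-6 m
Step 2: L^2 = (300e-6)^2 = 9e-08 m^2
Step 3: tau = 3100 * 700 * 9e-08 / 150 = 1.302e-03 s
Step 4: Convert to microseconds (multiply by 1e6).
tau = 1302.0 us


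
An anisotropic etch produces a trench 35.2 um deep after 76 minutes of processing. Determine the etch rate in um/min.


Step 1: Etch rate = depth / time
Step 2: rate = 35.2 / 76
rate = 0.463 um/min


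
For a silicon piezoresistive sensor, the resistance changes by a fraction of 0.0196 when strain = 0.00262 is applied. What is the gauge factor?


Step 1: Identify values.
dR/R = 0.0196, strain = 0.00262
Step 2: GF = (dR/R) / strain = 0.0196 / 0.00262
GF = 7.5


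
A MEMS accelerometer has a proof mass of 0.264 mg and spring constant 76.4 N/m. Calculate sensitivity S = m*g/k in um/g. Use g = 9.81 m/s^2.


Step 1: Convert mass: m = 0.264 mg = 2.64e-07 kg
Step 2: S = m * g / k = 2.64e-07 * 9.81 / 76.4
Step 3: S = 3.39e-08 m/g
Step 4: Convert to um/g: S = 0.034 um/g


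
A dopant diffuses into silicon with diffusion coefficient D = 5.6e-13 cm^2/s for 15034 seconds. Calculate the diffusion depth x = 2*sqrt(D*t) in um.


Step 1: Compute D*t = 5.6e-13 * 15034 = 8.41904e-09 cm^2
Step 2: sqrt(D*t) = 9.17553e-05 cm
Step 3: x = 2 * 9.17553e-05 cm = 1.835106e-04 cm
Step 4: Convert to um (1 cm = 1e4 um): x = 1.835 um


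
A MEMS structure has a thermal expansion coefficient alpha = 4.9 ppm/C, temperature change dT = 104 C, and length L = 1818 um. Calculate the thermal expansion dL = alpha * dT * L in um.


Step 1: Convert CTE: alpha = 4.9 ppm/C = 4.9e-6 /C
Step 2: dL = 4.9e-6 * 104 * 1818
dL = 0.9265 um


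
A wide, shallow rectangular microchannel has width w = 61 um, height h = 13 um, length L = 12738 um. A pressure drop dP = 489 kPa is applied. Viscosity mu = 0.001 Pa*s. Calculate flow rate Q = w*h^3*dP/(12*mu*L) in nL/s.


Step 1: Convert all dimensions to SI (meters).
w = 61e-6 m, h = 13e-6 m, L = 12738e-6 m, dP = 489e3 Pa
Step 2: Q = w * h^3 * dP / (12 * mu * L)
Q = 61e-6 * (13e-6)^3 * 489e3 / (12 * 0.001 * 12738e-6) = 4.2873236e-10 m^3/s
Step 3: Convert Q from m^3/s to nL/s (1 m^3 = 1e12 nL, so multiply by 1e12).
Q = 428.732 nL/s


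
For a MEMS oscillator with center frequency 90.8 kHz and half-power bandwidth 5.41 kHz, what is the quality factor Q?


Step 1: Q = f0 / bandwidth
Step 2: Q = 90.8 / 5.41
Q = 16.8


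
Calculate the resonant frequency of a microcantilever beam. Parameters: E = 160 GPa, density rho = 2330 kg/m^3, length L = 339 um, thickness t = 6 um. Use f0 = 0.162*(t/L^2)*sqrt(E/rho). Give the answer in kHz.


Step 1: Convert units to SI.
t_SI = 6e-6 m, L_SI = 339e-6 m
Step 2: Calculate sqrt(E/rho).
sqrt(160e9 / 2330) = 8286.71 m/s
Step 3: Compute f0.
f0 = 0.162 * 6e-6 / (339e-6)^2 * 8286.71 = 70088.9 Hz = 70.09 kHz


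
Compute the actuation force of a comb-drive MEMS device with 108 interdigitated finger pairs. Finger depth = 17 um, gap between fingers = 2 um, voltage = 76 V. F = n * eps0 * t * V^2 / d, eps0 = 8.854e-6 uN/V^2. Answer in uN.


Step 1: Parameters: n=108, eps0=8.854e-6 uN/V^2, t=17 um, V=76 V, d=2 um
Step 2: V^2 = 5776
Step 3: F = 108 * 8.854e-6 * 17 * 5776 / 2
F = 46.947 uN


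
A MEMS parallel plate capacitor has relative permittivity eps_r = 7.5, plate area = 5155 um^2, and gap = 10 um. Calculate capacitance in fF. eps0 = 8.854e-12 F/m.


Step 1: Convert area to m^2: A = 5155e-12 m^2
Step 2: Convert gap to m: d = 10e-6 m
Step 3: C = eps0 * eps_r * A / d
C = 8.854e-12 * 7.5 * 5155e-12 / 10e-6
Step 4: Convert to fF (multiply by 1e15).
C = 34.23 fF


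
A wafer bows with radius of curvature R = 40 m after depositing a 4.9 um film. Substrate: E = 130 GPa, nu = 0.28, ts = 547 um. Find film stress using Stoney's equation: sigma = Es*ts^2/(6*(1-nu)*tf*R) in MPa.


Step 1: Compute numerator: Es * ts^2 = 130 * 547^2 = 38897170 (GPa*um^2)
Step 2: Compute denominator (R in um): 6*(1-nu)*tf*R = 6*0.72*4.9*40e6 = 846720000.0 (um^2)
Step 3: sigma (GPa) = 38897170 / 846720000.0 = 4.5939e-02 GPa
Step 4: Convert to MPa (x1000): sigma = 45.9 MPa


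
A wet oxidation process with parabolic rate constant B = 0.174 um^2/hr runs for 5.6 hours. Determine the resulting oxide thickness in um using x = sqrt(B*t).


Step 1: Compute B*t = 0.174 * 5.6 = 0.9744
Step 2: x = sqrt(0.9744)
x = 0.987 um


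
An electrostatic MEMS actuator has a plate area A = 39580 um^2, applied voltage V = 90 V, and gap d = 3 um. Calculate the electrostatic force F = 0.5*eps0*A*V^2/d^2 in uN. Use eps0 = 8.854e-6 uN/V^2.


Step 1: Identify parameters.
eps0 = 8.854e-6 uN/V^2, A = 39580 um^2, V = 90 V, d = 3 um
Step 2: Compute V^2 = 90^2 = 8100
Step 3: Compute d^2 = 3^2 = 9
Step 4: F = 0.5 * 8.854e-6 * 39580 * 8100 / 9
F = 157.699 uN


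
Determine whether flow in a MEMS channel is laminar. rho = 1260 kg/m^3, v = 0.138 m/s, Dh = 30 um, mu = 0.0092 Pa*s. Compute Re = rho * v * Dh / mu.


Step 1: Convert Dh to meters: Dh = 30e-6 m
Step 2: Re = rho * v * Dh / mu
Re = 1260 * 0.138 * 30e-6 / 0.0092
Re = 0.567
Since Re = 0.567 is below ~2300, the flow is laminar.


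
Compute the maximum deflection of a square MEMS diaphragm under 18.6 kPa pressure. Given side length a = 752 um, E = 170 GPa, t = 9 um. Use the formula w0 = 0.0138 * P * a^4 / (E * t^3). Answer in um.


Step 1: Convert pressure to compatible units (E is in GPa, so P in GPa).
P = 18.6 kPa = 18.6e-6 GPa
Step 2: Compute numerator: 0.0138 * P * a^4.
a^4 = 752^4 = 319794774016
numerator = 0.0138 * 18.6e-6 * 319794774016 = 8.20849e+04
Step 3: Compute denominator: E * t^3 = 170 * 9^3 = 123930
Step 4: w0 = numerator / denominator = 8.20849e+04 / 123930 = 0.6623 um


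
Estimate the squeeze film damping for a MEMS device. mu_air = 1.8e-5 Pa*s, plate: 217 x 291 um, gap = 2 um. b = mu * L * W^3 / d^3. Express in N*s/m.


Step 1: Convert to SI.
L = 217e-6 m, W = 291e-6 m, d = 2e-6 m
Step 2: W^3 = (291e-6)^3 = 2.46e-11 m^3
Step 3: d^3 = (2e-6)^3 = 8.00e-18 m^3
Step 4: b = 1.8e-5 * 217e-6 * 2.46e-11 / 8.00e-18
b = 1.20e-02 N*s/m


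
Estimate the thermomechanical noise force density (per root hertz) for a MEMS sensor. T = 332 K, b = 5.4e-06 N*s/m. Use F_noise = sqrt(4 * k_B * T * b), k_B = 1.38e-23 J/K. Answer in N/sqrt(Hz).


Step 1: Compute 4 * k_B * T * b
= 4 * 1.38e-23 * 332 * 5.4e-06
= 9.8963e-26 N^2/Hz
Step 2: F_noise = sqrt(9.8963e-26)
F_noise = 3.15e-13 N/sqrt(Hz)


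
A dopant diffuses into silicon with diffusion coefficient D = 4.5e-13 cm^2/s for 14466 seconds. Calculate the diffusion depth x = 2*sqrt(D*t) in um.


Step 1: Compute D*t = 4.5e-13 * 14466 = 6.5097e-09 cm^2
Step 2: sqrt(D*t) = 8.06827e-05 cm
Step 3: x = 2 * 8.06827e-05 cm = 1.613654e-04 cm
Step 4: Convert to um (1 cm = 1e4 um): x = 1.614 um


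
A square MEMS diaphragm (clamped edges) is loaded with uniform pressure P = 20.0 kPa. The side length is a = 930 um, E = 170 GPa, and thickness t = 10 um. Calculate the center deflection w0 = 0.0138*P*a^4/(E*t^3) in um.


Step 1: Convert pressure to compatible units (E is in GPa, so P in GPa).
P = 20.0 kPa = 20.0e-6 GPa
Step 2: Compute numerator: 0.0138 * P * a^4.
a^4 = 930^4 = 748052010000
numerator = 0.0138 * 20.0e-6 * 748052010000 = 2.064624e+05
Step 3: Compute denominator: E * t^3 = 170 * 10^3 = 170000
Step 4: w0 = numerator / denominator = 2.064624e+05 / 170000 = 1.2145 um


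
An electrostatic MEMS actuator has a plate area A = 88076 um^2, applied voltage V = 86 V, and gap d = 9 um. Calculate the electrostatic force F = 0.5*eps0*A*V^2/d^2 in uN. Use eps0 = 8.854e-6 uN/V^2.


Step 1: Identify parameters.
eps0 = 8.854e-6 uN/V^2, A = 88076 um^2, V = 86 V, d = 9 um
Step 2: Compute V^2 = 86^2 = 7396
Step 3: Compute d^2 = 9^2 = 81
Step 4: F = 0.5 * 8.854e-6 * 88076 * 7396 / 81
F = 35.602 uN


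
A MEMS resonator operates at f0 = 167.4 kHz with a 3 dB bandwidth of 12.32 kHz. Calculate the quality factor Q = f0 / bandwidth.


Step 1: Q = f0 / bandwidth
Step 2: Q = 167.4 / 12.32
Q = 13.6


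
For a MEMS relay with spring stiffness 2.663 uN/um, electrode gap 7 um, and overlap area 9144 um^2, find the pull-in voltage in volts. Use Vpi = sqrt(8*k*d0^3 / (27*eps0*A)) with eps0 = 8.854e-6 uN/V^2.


Step 1: Compute numerator: 8 * k * d0^3 = 8 * 2.663 * 7^3 = 7307.272
Step 2: Compute denominator: 27 * eps0 * A = 27 * 8.854e-6 * 9144 = 2.185946
Step 3: Vpi = sqrt(7307.272 / 2.185946)
Vpi = 57.82 V


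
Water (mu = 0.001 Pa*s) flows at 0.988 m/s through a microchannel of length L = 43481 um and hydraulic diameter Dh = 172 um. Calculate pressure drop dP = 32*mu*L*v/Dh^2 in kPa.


Step 1: Convert to SI: L = 43481e-6 m, Dh = 172e-6 m
Step 2: dP = 32 * 0.001 * 43481e-6 * 0.988 / (172e-6)^2
Step 3: dP = 46467.53 Pa
Step 4: Convert to kPa: dP = 46.47 kPa


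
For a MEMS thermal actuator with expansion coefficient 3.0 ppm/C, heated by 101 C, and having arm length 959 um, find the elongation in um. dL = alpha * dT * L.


Step 1: Convert CTE: alpha = 3.0 ppm/C = 3.0e-6 /C
Step 2: dL = 3.0e-6 * 101 * 959
dL = 0.2906 um


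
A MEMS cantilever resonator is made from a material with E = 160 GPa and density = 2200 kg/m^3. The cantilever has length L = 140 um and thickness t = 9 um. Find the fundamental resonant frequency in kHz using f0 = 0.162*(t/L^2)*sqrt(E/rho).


Step 1: Convert units to SI.
t_SI = 9e-6 m, L_SI = 140e-6 m
Step 2: Calculate sqrt(E/rho).
sqrt(160e9 / 2200) = 8528.03 m/s
Step 3: Compute f0.
f0 = 0.162 * 9e-6 / (140e-6)^2 * 8528.03 = 634381.0 Hz = 634.38 kHz


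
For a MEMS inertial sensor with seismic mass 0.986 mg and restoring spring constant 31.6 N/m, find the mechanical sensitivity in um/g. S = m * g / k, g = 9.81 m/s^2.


Step 1: Convert mass: m = 0.986 mg = 9.86e-07 kg
Step 2: S = m * g / k = 9.86e-07 * 9.81 / 31.6
Step 3: S = 3.06e-07 m/g
Step 4: Convert to um/g: S = 0.306 um/g


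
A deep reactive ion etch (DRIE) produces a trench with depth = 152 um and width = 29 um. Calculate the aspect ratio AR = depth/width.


Step 1: AR = depth / width
Step 2: AR = 152 / 29
AR = 5.2


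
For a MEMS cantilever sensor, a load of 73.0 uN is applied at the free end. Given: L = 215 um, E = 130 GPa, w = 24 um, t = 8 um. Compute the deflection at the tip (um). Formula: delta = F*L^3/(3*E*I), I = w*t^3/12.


Step 1: Calculate the second moment of area.
I = w * t^3 / 12 = 24 * 8^3 / 12 = 1024.0 um^4
Step 2: Convert E to consistent units (1 GPa = 1000 uN/um^2).
E = 130 GPa = 130000 uN/um^2
Step 3: Calculate tip deflection.
delta = F * L^3 / (3 * E * I)
delta = 73.0 * 215^3 / (3 * 130000 * 1024.0)
delta = 1.8167 um


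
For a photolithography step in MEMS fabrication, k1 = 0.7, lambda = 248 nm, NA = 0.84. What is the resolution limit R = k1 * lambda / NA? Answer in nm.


Step 1: Identify values: k1 = 0.7, lambda = 248 nm, NA = 0.84
Step 2: R = k1 * lambda / NA
R = 0.7 * 248 / 0.84
R = 206.7 nm


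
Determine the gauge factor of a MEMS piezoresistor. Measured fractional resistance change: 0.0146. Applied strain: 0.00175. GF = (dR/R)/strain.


Step 1: Identify values.
dR/R = 0.0146, strain = 0.00175
Step 2: GF = (dR/R) / strain = 0.0146 / 0.00175
GF = 8.3


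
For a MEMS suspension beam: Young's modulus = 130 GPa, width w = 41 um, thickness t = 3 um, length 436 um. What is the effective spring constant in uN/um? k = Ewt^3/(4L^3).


Step 1: Convert E to consistent units (1 GPa = 1000 uN/um^2).
E = 130 GPa = 130000 uN/um^2
Step 2: Compute t^3 = 3^3 = 27
Step 3: Compute L^3 = 436^3 = 82881856
Step 4: k = 130000 * 41 * 27 / (4 * 82881856)
k = 0.4341 uN/um


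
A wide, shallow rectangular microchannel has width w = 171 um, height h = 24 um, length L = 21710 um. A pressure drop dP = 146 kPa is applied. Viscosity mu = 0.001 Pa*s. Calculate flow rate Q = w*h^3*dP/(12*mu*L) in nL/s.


Step 1: Convert all dimensions to SI (meters).
w = 171e-6 m, h = 24e-6 m, L = 21710e-6 m, dP = 146e3 Pa
Step 2: Q = w * h^3 * dP / (12 * mu * L)
Q = 171e-6 * (24e-6)^3 * 146e3 / (12 * 0.001 * 21710e-6) = 1.32477347e-09 m^3/s
Step 3: Convert Q from m^3/s to nL/s (1 m^3 = 1e12 nL, so multiply by 1e12).
Q = 1324.773 nL/s


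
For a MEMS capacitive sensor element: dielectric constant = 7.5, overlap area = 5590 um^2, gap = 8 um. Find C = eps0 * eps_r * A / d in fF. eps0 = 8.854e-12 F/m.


Step 1: Convert area to m^2: A = 5590e-12 m^2
Step 2: Convert gap to m: d = 8e-6 m
Step 3: C = eps0 * eps_r * A / d
C = 8.854e-12 * 7.5 * 5590e-12 / 8e-6
Step 4: Convert to fF (multiply by 1e15).
C = 46.4 fF


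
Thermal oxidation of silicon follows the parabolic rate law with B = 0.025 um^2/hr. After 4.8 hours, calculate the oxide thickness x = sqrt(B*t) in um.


Step 1: Compute B*t = 0.025 * 4.8 = 0.12
Step 2: x = sqrt(0.12)
x = 0.346 um


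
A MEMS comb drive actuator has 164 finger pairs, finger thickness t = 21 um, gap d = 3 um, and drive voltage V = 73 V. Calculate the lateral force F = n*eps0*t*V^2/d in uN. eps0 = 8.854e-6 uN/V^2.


Step 1: Parameters: n=164, eps0=8.854e-6 uN/V^2, t=21 um, V=73 V, d=3 um
Step 2: V^2 = 5329
Step 3: F = 164 * 8.854e-6 * 21 * 5329 / 3
F = 54.166 uN


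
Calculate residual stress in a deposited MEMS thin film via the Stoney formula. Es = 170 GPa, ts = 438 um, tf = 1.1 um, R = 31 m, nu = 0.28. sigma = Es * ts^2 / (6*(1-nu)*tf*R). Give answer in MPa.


Step 1: Compute numerator: Es * ts^2 = 170 * 438^2 = 32613480 (GPa*um^2)
Step 2: Compute denominator (R in um): 6*(1-nu)*tf*R = 6*0.72*1.1*31e6 = 147312000.0 (um^2)
Step 3: sigma (GPa) = 32613480 / 147312000.0 = 2.21391e-01 GPa
Step 4: Convert to MPa (x1000): sigma = 221.4 MPa


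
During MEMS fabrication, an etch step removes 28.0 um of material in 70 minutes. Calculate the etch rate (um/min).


Step 1: Etch rate = depth / time
Step 2: rate = 28.0 / 70
rate = 0.4 um/min


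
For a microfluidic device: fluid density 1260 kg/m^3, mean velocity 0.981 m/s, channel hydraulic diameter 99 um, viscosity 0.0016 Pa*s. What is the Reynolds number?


Step 1: Convert Dh to meters: Dh = 99e-6 m
Step 2: Re = rho * v * Dh / mu
Re = 1260 * 0.981 * 99e-6 / 0.0016
Re = 76.481


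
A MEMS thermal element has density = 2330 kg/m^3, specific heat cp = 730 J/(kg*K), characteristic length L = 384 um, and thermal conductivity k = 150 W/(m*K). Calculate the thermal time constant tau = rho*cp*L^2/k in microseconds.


Step 1: Convert L to m: L = 384e-6 m
Step 2: L^2 = (384e-6)^2 = 1.47456e-07 m^2
Step 3: tau = 2330 * 730 * 1.47456e-07 / 150 = 1.67205274e-03 s
Step 4: Convert to microseconds (multiply by 1e6).
tau = 1672.053 us


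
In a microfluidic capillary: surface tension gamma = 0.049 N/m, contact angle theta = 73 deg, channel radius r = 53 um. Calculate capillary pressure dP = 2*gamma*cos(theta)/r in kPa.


Step 1: cos(73 deg) = 0.2924
Step 2: Convert r to m: r = 53e-6 m
Step 3: dP = 2 * 0.049 * 0.2924 / 53e-6 = 540.7 Pa
Step 4: Convert Pa to kPa (divide by 1000).
dP = 0.54 kPa


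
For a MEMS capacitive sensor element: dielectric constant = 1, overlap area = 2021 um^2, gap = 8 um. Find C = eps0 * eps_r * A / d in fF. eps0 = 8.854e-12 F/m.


Step 1: Convert area to m^2: A = 2021e-12 m^2
Step 2: Convert gap to m: d = 8e-6 m
Step 3: C = eps0 * eps_r * A / d
C = 8.854e-12 * 1 * 2021e-12 / 8e-6
Step 4: Convert to fF (multiply by 1e15).
C = 2.24 fF


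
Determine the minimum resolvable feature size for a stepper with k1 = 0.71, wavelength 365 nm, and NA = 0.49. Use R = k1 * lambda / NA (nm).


Step 1: Identify values: k1 = 0.71, lambda = 365 nm, NA = 0.49
Step 2: R = k1 * lambda / NA
R = 0.71 * 365 / 0.49
R = 528.9 nm


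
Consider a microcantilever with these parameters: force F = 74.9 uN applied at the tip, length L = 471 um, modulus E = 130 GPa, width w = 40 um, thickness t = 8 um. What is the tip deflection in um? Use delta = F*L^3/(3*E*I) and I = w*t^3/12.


Step 1: Calculate the second moment of area.
I = w * t^3 / 12 = 40 * 8^3 / 12 = 1706.6667 um^4
Step 2: Convert E to consistent units (1 GPa = 1000 uN/um^2).
E = 130 GPa = 130000 uN/um^2
Step 3: Calculate tip deflection.
delta = F * L^3 / (3 * E * I)
delta = 74.9 * 471^3 / (3 * 130000 * 1706.6667)
delta = 11.7579 um


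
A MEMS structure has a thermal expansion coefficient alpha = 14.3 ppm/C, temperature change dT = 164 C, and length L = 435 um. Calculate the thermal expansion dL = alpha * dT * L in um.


Step 1: Convert CTE: alpha = 14.3 ppm/C = 14.3e-6 /C
Step 2: dL = 14.3e-6 * 164 * 435
dL = 1.0202 um


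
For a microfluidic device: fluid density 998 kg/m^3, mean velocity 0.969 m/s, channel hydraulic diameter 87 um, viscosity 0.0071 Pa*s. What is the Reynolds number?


Step 1: Convert Dh to meters: Dh = 87e-6 m
Step 2: Re = rho * v * Dh / mu
Re = 998 * 0.969 * 87e-6 / 0.0071
Re = 11.85


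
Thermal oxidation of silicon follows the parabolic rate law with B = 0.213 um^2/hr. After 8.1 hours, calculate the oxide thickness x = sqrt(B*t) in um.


Step 1: Compute B*t = 0.213 * 8.1 = 1.7253
Step 2: x = sqrt(1.7253)
x = 1.314 um


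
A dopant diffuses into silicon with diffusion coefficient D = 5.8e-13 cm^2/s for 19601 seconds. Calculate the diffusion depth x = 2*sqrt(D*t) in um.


Step 1: Compute D*t = 5.8e-13 * 19601 = 1.136858e-08 cm^2
Step 2: sqrt(D*t) = 1.06624e-04 cm
Step 3: x = 2 * 1.06624e-04 cm = 2.13248e-04 cm
Step 4: Convert to um (1 cm = 1e4 um): x = 2.132 um


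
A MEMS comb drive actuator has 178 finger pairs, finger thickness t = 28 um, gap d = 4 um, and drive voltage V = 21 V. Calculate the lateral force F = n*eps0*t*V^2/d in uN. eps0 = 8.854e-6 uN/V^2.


Step 1: Parameters: n=178, eps0=8.854e-6 uN/V^2, t=28 um, V=21 V, d=4 um
Step 2: V^2 = 441
Step 3: F = 178 * 8.854e-6 * 28 * 441 / 4
F = 4.865 uN


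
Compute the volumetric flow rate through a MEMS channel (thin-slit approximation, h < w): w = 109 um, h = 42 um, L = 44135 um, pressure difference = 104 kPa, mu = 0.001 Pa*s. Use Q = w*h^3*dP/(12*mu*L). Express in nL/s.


Step 1: Convert all dimensions to SI (meters).
w = 109e-6 m, h = 42e-6 m, L = 44135e-6 m, dP = 104e3 Pa
Step 2: Q = w * h^3 * dP / (12 * mu * L)
Q = 109e-6 * (42e-6)^3 * 104e3 / (12 * 0.001 * 44135e-6) = 1.58578144e-09 m^3/s
Step 3: Convert Q from m^3/s to nL/s (1 m^3 = 1e12 nL, so multiply by 1e12).
Q = 1585.781 nL/s


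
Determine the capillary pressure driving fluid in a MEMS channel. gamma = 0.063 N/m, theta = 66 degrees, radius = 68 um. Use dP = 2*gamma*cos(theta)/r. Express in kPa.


Step 1: cos(66 deg) = 0.4067
Step 2: Convert r to m: r = 68e-6 m
Step 3: dP = 2 * 0.063 * 0.4067 / 68e-6 = 753.6 Pa
Step 4: Convert Pa to kPa (divide by 1000).
dP = 0.75 kPa


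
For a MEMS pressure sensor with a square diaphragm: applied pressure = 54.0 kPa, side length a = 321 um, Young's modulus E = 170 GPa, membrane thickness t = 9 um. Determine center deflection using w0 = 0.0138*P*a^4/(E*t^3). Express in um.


Step 1: Convert pressure to compatible units (E is in GPa, so P in GPa).
P = 54.0 kPa = 54.0e-6 GPa
Step 2: Compute numerator: 0.0138 * P * a^4.
a^4 = 321^4 = 10617447681
numerator = 0.0138 * 54.0e-6 * 10617447681 = 7.9121e+03
Step 3: Compute denominator: E * t^3 = 170 * 9^3 = 123930
Step 4: w0 = numerator / denominator = 7.9121e+03 / 123930 = 0.0638 um


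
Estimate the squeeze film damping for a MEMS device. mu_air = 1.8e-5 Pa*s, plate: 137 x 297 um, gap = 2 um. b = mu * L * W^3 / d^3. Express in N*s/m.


Step 1: Convert to SI.
L = 137e-6 m, W = 297e-6 m, d = 2e-6 m
Step 2: W^3 = (297e-6)^3 = 2.62e-11 m^3
Step 3: d^3 = (2e-6)^3 = 8.00e-18 m^3
Step 4: b = 1.8e-5 * 137e-6 * 2.62e-11 / 8.00e-18
b = 8.08e-03 N*s/m


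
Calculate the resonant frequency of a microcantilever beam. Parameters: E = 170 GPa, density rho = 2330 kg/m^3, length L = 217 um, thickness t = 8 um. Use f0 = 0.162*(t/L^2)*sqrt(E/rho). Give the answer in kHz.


Step 1: Convert units to SI.
t_SI = 8e-6 m, L_SI = 217e-6 m
Step 2: Calculate sqrt(E/rho).
sqrt(170e9 / 2330) = 8541.74 m/s
Step 3: Compute f0.
f0 = 0.162 * 8e-6 / (217e-6)^2 * 8541.74 = 235088.8 Hz = 235.09 kHz


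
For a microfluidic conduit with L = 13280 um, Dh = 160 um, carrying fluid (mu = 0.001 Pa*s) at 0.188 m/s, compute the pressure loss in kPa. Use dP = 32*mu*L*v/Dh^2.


Step 1: Convert to SI: L = 13280e-6 m, Dh = 160e-6 m
Step 2: dP = 32 * 0.001 * 13280e-6 * 0.188 / (160e-6)^2
Step 3: dP = 3120.80 Pa
Step 4: Convert to kPa: dP = 3.12 kPa


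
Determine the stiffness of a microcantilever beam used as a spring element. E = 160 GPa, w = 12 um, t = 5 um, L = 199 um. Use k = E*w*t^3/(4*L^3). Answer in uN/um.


Step 1: Convert E to consistent units (1 GPa = 1000 uN/um^2).
E = 160 GPa = 160000 uN/um^2
Step 2: Compute t^3 = 5^3 = 125
Step 3: Compute L^3 = 199^3 = 7880599
Step 4: k = 160000 * 12 * 125 / (4 * 7880599)
k = 7.6136 uN/um


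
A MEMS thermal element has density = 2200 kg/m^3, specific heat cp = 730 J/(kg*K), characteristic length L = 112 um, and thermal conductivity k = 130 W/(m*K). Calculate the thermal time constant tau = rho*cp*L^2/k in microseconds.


Step 1: Convert L to m: L = 112e-6 m
Step 2: L^2 = (112e-6)^2 = 1.2544e-08 m^2
Step 3: tau = 2200 * 730 * 1.2544e-08 / 130 = 1.5496665e-04 s
Step 4: Convert to microseconds (multiply by 1e6).
tau = 154.967 us


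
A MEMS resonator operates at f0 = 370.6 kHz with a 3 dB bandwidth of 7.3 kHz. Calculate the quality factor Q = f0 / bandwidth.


Step 1: Q = f0 / bandwidth
Step 2: Q = 370.6 / 7.3
Q = 50.8


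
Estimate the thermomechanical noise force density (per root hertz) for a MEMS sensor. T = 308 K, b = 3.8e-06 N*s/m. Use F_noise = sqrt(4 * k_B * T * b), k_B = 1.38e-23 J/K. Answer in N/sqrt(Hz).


Step 1: Compute 4 * k_B * T * b
= 4 * 1.38e-23 * 308 * 3.8e-06
= 6.4606e-26 N^2/Hz
Step 2: F_noise = sqrt(6.4606e-26)
F_noise = 2.54e-13 N/sqrt(Hz)


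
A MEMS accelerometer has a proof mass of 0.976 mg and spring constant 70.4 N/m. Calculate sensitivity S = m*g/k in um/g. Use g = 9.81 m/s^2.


Step 1: Convert mass: m = 0.976 mg = 9.76e-07 kg
Step 2: S = m * g / k = 9.76e-07 * 9.81 / 70.4
Step 3: S = 1.36e-07 m/g
Step 4: Convert to um/g: S = 0.136 um/g


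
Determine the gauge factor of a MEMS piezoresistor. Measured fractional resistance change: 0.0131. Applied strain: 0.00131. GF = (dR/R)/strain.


Step 1: Identify values.
dR/R = 0.0131, strain = 0.00131
Step 2: GF = (dR/R) / strain = 0.0131 / 0.00131
GF = 10.0


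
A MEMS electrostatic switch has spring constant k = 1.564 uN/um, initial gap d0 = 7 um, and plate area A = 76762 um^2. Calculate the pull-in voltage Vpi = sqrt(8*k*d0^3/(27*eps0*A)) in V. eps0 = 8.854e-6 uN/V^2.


Step 1: Compute numerator: 8 * k * d0^3 = 8 * 1.564 * 7^3 = 4291.616
Step 2: Compute denominator: 27 * eps0 * A = 27 * 8.854e-6 * 76762 = 18.35057
Step 3: Vpi = sqrt(4291.616 / 18.35057)
Vpi = 15.29 V


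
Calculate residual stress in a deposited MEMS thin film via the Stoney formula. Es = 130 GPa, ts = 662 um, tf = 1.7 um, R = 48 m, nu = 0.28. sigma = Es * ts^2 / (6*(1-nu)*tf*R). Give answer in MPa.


Step 1: Compute numerator: Es * ts^2 = 130 * 662^2 = 56971720 (GPa*um^2)
Step 2: Compute denominator (R in um): 6*(1-nu)*tf*R = 6*0.72*1.7*48e6 = 352512000.0 (um^2)
Step 3: sigma (GPa) = 56971720 / 352512000.0 = 1.61616e-01 GPa
Step 4: Convert to MPa (x1000): sigma = 161.6 MPa


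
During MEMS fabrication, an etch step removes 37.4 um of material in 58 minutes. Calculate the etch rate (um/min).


Step 1: Etch rate = depth / time
Step 2: rate = 37.4 / 58
rate = 0.645 um/min


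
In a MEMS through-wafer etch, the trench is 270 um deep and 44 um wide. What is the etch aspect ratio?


Step 1: AR = depth / width
Step 2: AR = 270 / 44
AR = 6.1


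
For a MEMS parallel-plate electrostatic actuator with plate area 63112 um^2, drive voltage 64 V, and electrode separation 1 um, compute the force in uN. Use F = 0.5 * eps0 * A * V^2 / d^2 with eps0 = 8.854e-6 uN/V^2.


Step 1: Identify parameters.
eps0 = 8.854e-6 uN/V^2, A = 63112 um^2, V = 64 V, d = 1 um
Step 2: Compute V^2 = 64^2 = 4096
Step 3: Compute d^2 = 1^2 = 1
Step 4: F = 0.5 * 8.854e-6 * 63112 * 4096 / 1
F = 1144.409 uN


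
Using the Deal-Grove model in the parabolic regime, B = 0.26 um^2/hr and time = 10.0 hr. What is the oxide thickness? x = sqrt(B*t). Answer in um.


Step 1: Compute B*t = 0.26 * 10.0 = 2.6
Step 2: x = sqrt(2.6)
x = 1.612 um


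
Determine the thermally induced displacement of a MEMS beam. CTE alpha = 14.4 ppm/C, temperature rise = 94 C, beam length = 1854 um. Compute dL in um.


Step 1: Convert CTE: alpha = 14.4 ppm/C = 14.4e-6 /C
Step 2: dL = 14.4e-6 * 94 * 1854
dL = 2.5096 um


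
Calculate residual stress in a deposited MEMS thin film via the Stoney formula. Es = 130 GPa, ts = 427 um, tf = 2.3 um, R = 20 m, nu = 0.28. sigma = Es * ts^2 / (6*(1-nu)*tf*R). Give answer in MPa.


Step 1: Compute numerator: Es * ts^2 = 130 * 427^2 = 23702770 (GPa*um^2)
Step 2: Compute denominator (R in um): 6*(1-nu)*tf*R = 6*0.72*2.3*20e6 = 198720000.0 (um^2)
Step 3: sigma (GPa) = 23702770 / 198720000.0 = 1.19277e-01 GPa
Step 4: Convert to MPa (x1000): sigma = 119.3 MPa


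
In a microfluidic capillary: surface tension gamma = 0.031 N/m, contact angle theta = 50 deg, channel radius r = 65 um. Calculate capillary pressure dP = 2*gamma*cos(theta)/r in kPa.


Step 1: cos(50 deg) = 0.6428
Step 2: Convert r to m: r = 65e-6 m
Step 3: dP = 2 * 0.031 * 0.6428 / 65e-6 = 613.1 Pa
Step 4: Convert Pa to kPa (divide by 1000).
dP = 0.61 kPa


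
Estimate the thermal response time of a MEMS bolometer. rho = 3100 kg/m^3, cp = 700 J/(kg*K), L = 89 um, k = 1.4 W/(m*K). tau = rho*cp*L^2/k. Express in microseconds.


Step 1: Convert L to m: L = 89e-6 m
Step 2: L^2 = (89e-6)^2 = 7.921e-09 m^2
Step 3: tau = 3100 * 700 * 7.921e-09 / 1.4 = 1.227755e-02 s
Step 4: Convert to microseconds (multiply by 1e6).
tau = 12277.55 us


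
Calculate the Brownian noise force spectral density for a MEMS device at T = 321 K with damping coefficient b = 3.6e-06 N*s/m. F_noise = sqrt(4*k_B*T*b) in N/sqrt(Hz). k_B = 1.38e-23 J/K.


Step 1: Compute 4 * k_B * T * b
= 4 * 1.38e-23 * 321 * 3.6e-06
= 6.3789e-26 N^2/Hz
Step 2: F_noise = sqrt(6.3789e-26)
F_noise = 2.53e-13 N/sqrt(Hz)


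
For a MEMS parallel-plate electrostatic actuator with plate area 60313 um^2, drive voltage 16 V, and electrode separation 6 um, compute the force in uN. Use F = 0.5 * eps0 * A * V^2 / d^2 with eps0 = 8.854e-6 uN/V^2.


Step 1: Identify parameters.
eps0 = 8.854e-6 uN/V^2, A = 60313 um^2, V = 16 V, d = 6 um
Step 2: Compute V^2 = 16^2 = 256
Step 3: Compute d^2 = 6^2 = 36
Step 4: F = 0.5 * 8.854e-6 * 60313 * 256 / 36
F = 1.899 uN
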